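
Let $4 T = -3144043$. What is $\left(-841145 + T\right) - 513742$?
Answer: $- \frac{8563591}{4} \approx -2.1409 \cdot 10^{6}$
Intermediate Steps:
$T = - \frac{3144043}{4}$ ($T = \frac{1}{4} \left(-3144043\right) = - \frac{3144043}{4} \approx -7.8601 \cdot 10^{5}$)
$\left(-841145 + T\right) - 513742 = \left(-841145 - \frac{3144043}{4}\right) - 513742 = - \frac{6508623}{4} - 513742 = - \frac{8563591}{4}$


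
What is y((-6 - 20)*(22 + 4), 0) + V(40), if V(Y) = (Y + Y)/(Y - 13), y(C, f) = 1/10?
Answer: 827/270 ≈ 3.0630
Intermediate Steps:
y(C, f) = ⅒
V(Y) = 2*Y/(-13 + Y) (V(Y) = (2*Y)/(-13 + Y) = 2*Y/(-13 + Y))
y((-6 - 20)*(22 + 4), 0) + V(40) = ⅒ + 2*40/(-13 + 40) = ⅒ + 2*40/27 = ⅒ + 2*40*(1/27) = ⅒ + 80/27 = 827/270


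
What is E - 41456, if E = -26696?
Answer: -68152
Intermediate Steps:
E - 41456 = -26696 - 41456 = -68152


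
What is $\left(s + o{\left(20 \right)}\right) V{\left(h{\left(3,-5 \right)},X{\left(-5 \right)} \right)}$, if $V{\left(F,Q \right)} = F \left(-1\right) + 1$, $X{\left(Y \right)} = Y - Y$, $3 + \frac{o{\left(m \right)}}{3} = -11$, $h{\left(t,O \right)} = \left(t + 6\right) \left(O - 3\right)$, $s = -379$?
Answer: $-30733$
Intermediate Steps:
$h{\left(t,O \right)} = \left(-3 + O\right) \left(6 + t\right)$ ($h{\left(t,O \right)} = \left(6 + t\right) \left(-3 + O\right) = \left(-3 + O\right) \left(6 + t\right)$)
$o{\left(m \right)} = -42$ ($o{\left(m \right)} = -9 + 3 \left(-11\right) = -9 - 33 = -42$)
$X{\left(Y \right)} = 0$
$V{\left(F,Q \right)} = 1 - F$ ($V{\left(F,Q \right)} = - F + 1 = 1 - F$)
$\left(s + o{\left(20 \right)}\right) V{\left(h{\left(3,-5 \right)},X{\left(-5 \right)} \right)} = \left(-379 - 42\right) \left(1 - \left(-18 - 9 + 6 \left(-5\right) - 15\right)\right) = - 421 \left(1 - \left(-18 - 9 - 30 - 15\right)\right) = - 421 \left(1 - -72\right) = - 421 \left(1 + 72\right) = \left(-421\right) 73 = -30733$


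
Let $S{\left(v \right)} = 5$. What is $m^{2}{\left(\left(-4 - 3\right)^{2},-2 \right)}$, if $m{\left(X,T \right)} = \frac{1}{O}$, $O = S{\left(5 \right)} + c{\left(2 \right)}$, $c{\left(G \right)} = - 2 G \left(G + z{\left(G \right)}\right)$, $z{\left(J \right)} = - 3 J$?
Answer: $\frac{1}{441} \approx 0.0022676$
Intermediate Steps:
$c{\left(G \right)} = 4 G^{2}$ ($c{\left(G \right)} = - 2 G \left(G - 3 G\right) = - 2 G \left(- 2 G\right) = 4 G^{2}$)
$O = 21$ ($O = 5 + 4 \cdot 2^{2} = 5 + 4 \cdot 4 = 5 + 16 = 21$)
$m{\left(X,T \right)} = \frac{1}{21}$
$m^{2}{\left(\left(-4 - 3\right)^{2},-2 \right)} = \left(\frac{1}{21}\right)^{2} = \frac{1}{441}$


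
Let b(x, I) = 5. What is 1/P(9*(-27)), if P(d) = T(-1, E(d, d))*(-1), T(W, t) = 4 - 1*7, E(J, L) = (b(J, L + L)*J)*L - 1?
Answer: ⅓ ≈ 0.33333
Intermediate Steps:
E(J, L) = -1 + 5*J*L (E(J, L) = (5*J)*L - 1 = 5*J*L - 1 = -1 + 5*J*L)
T(W, t) = -3 (T(W, t) = 4 - 7 = -3)
P(d) = 3 (P(d) = -3*(-1) = 3)
1/P(9*(-27)) = 1/3 = ⅓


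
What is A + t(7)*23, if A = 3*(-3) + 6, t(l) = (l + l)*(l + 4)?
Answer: 3539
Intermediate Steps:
t(l) = 2*l*(4 + l) (t(l) = (2*l)*(4 + l) = 2*l*(4 + l))
A = -3 (A = -9 + 6 = -3)
A + t(7)*23 = -3 + (2*7*(4 + 7))*23 = -3 + (2*7*11)*23 = -3 + 154*23 = -3 + 3542 = 3539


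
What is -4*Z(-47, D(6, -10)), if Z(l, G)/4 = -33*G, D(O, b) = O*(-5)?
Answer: -15840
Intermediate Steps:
D(O, b) = -5*O
Z(l, G) = -132*G (Z(l, G) = 4*(-33*G) = -132*G)
-4*Z(-47, D(6, -10)) = -(-528)*(-5*6) = -(-528)*(-30) = -4*3960 = -15840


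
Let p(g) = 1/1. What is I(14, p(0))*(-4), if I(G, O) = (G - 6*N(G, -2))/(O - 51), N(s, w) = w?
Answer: 52/25 ≈ 2.0800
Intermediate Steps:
p(g) = 1 (p(g) = 1*1 = 1)
I(G, O) = (12 + G)/(-51 + O) (I(G, O) = (G - 6*(-2))/(O - 51) = (G + 12)/(-51 + O) = (12 + G)/(-51 + O))
I(14, p(0))*(-4) = ((12 + 14)/(-51 + 1))*(-4) = (26/(-50))*(-4) = -1/50*26*(-4) = -13/25*(-4) = 52/25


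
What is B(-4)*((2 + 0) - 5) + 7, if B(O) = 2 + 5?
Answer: -14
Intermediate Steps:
B(O) = 7
B(-4)*((2 + 0) - 5) + 7 = 7*((2 + 0) - 5) + 7 = 7*(2 - 5) + 7 = 7*(-3) + 7 = -21 + 7 = -14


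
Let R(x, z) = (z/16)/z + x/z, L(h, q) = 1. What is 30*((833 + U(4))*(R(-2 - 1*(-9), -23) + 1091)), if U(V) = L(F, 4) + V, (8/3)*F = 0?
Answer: 2522792715/92 ≈ 2.7422e+7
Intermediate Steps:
F = 0 (F = (3/8)*0 = 0)
U(V) = 1 + V
R(x, z) = 1/16 + x/z (R(x, z) = (z*(1/16))/z + x/z = (z/16)/z + x/z = 1/16 + x/z)
30*((833 + U(4))*(R(-2 - 1*(-9), -23) + 1091)) = 30*((833 + (1 + 4))*(((-2 - 1*(-9)) + (1/16)*(-23))/(-23) + 1091)) = 30*((833 + 5)*(-((-2 + 9) - 23/16)/23 + 1091)) = 30*(838*(-(7 - 23/16)/23 + 1091)) = 30*(838*(-1/23*89/16 + 1091)) = 30*(838*(-89/368 + 1091)) = 30*(838*(401399/368)) = 30*(168186181/184) = 2522792715/92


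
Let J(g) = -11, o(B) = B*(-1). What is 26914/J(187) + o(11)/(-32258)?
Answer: -868191691/354838 ≈ -2446.7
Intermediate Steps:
o(B) = -B
26914/J(187) + o(11)/(-32258) = 26914/(-11) - 1*11/(-32258) = 26914*(-1/11) - 11*(-1/32258) = -26914/11 + 11/32258 = -868191691/354838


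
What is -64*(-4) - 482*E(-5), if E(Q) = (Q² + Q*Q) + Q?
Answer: -21434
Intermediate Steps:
E(Q) = Q + 2*Q² (E(Q) = (Q² + Q²) + Q = 2*Q² + Q = Q + 2*Q²)
-64*(-4) - 482*E(-5) = -64*(-4) - (-2410)*(1 + 2*(-5)) = 256 - (-2410)*(1 - 10) = 256 - (-2410)*(-9) = 256 - 482*45 = 256 - 21690 = -21434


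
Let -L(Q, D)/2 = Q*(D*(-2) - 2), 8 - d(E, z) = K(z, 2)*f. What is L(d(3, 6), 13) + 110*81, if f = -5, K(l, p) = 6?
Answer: 11038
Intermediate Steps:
d(E, z) = 38 (d(E, z) = 8 - 6*(-5) = 8 - 1*(-30) = 8 + 30 = 38)
L(Q, D) = -2*Q*(-2 - 2*D) (L(Q, D) = -2*Q*(D*(-2) - 2) = -2*Q*(-2*D - 2) = -2*Q*(-2 - 2*D))
L(d(3, 6), 13) + 110*81 = 4*38*(1 + 13) + 110*81 = 4*38*14 + 8910 = 2128 + 8910 = 11038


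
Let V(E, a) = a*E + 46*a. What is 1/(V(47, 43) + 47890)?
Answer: 1/51889 ≈ 1.9272e-5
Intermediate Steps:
V(E, a) = 46*a + E*a (V(E, a) = E*a + 46*a = 46*a + E*a)
1/(V(47, 43) + 47890) = 1/(43*(46 + 47) + 47890) = 1/(43*93 + 47890) = 1/(3999 + 47890) = 1/51889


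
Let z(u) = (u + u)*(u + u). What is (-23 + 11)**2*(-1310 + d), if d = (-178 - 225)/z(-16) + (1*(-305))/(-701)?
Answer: -8462876607/44864 ≈ -1.8863e+5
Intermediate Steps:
z(u) = 4*u**2 (z(u) = (2*u)*(2*u) = 4*u**2)
d = 29817/717824 (d = (-178 - 225)/((4*(-16)**2)) + (1*(-305))/(-701) = -403/(4*256) - 305*(-1/701) = -403/1024 + 305/701 = 29817/717824 ≈ 0.041538)
(-23 + 11)**2*(-1310 + d) = (-23 + 11)**2*(-1310 + 29817/717824) = (-12)**2*(-940319623/717824) = 144*(-940319623/717824) = -8462876607/44864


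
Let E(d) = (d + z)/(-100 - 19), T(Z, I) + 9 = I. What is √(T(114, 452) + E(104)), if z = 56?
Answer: √6254283/119 ≈ 21.016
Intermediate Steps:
T(Z, I) = -9 + I
E(d) = -8/17 - d/119 (E(d) = (d + 56)/(-100 - 19) = (56 + d)/(-119) = (56 + d)*(-1/119) = -8/17 - d/119)
√(T(114, 452) + E(104)) = √((-9 + 452) + (-8/17 - 1/119*104)) = √(443 + (-8/17 - 104/119)) = √(443 - 160/119) = √(52557/119) = √6254283/119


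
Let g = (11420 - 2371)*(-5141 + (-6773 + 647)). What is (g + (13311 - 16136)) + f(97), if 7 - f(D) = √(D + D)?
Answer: -101957901 - √194 ≈ -1.0196e+8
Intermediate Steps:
f(D) = 7 - √2*√D (f(D) = 7 - √(D + D) = 7 - √(2*D) = 7 - √2*√D)
g = -101955083 (g = 9049*(-5141 - 6126) = 9049*(-11267) = -101955083)
(g + (13311 - 16136)) + f(97) = (-101955083 + (13311 - 16136)) + (7 - √2*√97) = (-101955083 - 2825) + (7 - √194) = -101957908 + (7 - √194) = -101957901 - √194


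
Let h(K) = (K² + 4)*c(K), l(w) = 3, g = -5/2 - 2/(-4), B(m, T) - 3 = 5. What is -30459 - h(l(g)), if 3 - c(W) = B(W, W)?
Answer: -30394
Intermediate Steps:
B(m, T) = 8 (B(m, T) = 3 + 5 = 8)
c(W) = -5 (c(W) = 3 - 1*8 = 3 - 8 = -5)
g = -2 (g = -5*½ - 2*(-¼) = -5/2 + ½ = -2)
h(K) = -20 - 5*K² (h(K) = (K² + 4)*(-5) = (4 + K²)*(-5) = -20 - 5*K²)
-30459 - h(l(g)) = -30459 - (-20 - 5*3²) = -30459 - (-20 - 5*9) = -30459 - (-20 - 45) = -30459 - 1*(-65) = -30459 + 65 = -30394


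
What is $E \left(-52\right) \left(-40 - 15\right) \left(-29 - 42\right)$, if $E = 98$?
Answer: $-19899880$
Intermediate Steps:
$E \left(-52\right) \left(-40 - 15\right) \left(-29 - 42\right) = 98 \left(-52\right) \left(-40 - 15\right) \left(-29 - 42\right) = - 5096 \left(\left(-55\right) \left(-71\right)\right) = \left(-5096\right) 3905 = -19899880$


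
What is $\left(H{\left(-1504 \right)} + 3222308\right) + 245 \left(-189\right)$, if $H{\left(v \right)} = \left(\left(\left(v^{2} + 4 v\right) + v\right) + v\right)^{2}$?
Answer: $5075976128067$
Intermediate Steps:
$H{\left(v \right)} = \left(v^{2} + 6 v\right)^{2}$ ($H{\left(v \right)} = \left(\left(v^{2} + 5 v\right) + v\right)^{2} = \left(v^{2} + 6 v\right)^{2}$)
$\left(H{\left(-1504 \right)} + 3222308\right) + 245 \left(-189\right) = \left(\left(-1504\right)^{2} \left(6 - 1504\right)^{2} + 3222308\right) + 245 \left(-189\right) = \left(2262016 \left(-1498\right)^{2} + 3222308\right) - 46305 = \left(2262016 \cdot 2244004 + 3222308\right) - 46305 = \left(5075972952064 + 3222308\right) - 46305 = 5075976174372 - 46305 = 5075976128067$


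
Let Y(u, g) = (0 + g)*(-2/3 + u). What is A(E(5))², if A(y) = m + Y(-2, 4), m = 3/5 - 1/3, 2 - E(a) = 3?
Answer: 2704/25 ≈ 108.16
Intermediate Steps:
E(a) = -1 (E(a) = 2 - 1*3 = 2 - 3 = -1)
Y(u, g) = g*(-⅔ + u) (Y(u, g) = g*(-2*⅓ + u) = g*(-⅔ + u))
m = 4/15 (m = 3*(⅕) - 1*⅓ = ⅗ - ⅓ = 4/15 ≈ 0.26667)
A(y) = -52/5 (A(y) = 4/15 + (⅓)*4*(-2 + 3*(-2)) = 4/15 + (⅓)*4*(-2 - 6) = 4/15 + (⅓)*4*(-8) = 4/15 - 32/3 = -52/5)
A(E(5))² = (-52/5)² = 2704/25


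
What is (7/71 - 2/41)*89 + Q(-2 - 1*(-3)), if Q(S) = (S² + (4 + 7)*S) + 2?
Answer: 53659/2911 ≈ 18.433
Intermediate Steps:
Q(S) = 2 + S² + 11*S (Q(S) = (S² + 11*S) + 2 = 2 + S² + 11*S)
(7/71 - 2/41)*89 + Q(-2 - 1*(-3)) = (7/71 - 2/41)*89 + (2 + (-2 - 1*(-3))² + 11*(-2 - 1*(-3))) = (7*(1/71) - 2*1/41)*89 + (2 + (-2 + 3)² + 11*(-2 + 3)) = (7/71 - 2/41)*89 + (2 + 1² + 11*1) = (145/2911)*89 + (2 + 1 + 11) = 12905/2911 + 14 = 53659/2911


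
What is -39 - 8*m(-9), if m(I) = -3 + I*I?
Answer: -663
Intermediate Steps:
m(I) = -3 + I²
-39 - 8*m(-9) = -39 - 8*(-3 + (-9)²) = -39 - 8*(-3 + 81) = -39 - 8*78 = -39 - 624 = -663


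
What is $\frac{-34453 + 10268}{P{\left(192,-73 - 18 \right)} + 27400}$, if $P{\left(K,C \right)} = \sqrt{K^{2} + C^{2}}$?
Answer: $- \frac{132533800}{150142971} + \frac{4837 \sqrt{45145}}{150142971} \approx -0.87587$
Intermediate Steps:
$P{\left(K,C \right)} = \sqrt{C^{2} + K^{2}}$
$\frac{-34453 + 10268}{P{\left(192,-73 - 18 \right)} + 27400} = \frac{-34453 + 10268}{\sqrt{\left(-73 - 18\right)^{2} + 192^{2}} + 27400} = - \frac{24185}{\sqrt{\left(-73 - 18\right)^{2} + 36864} + 27400} = - \frac{24185}{\sqrt{\left(-91\right)^{2} + 36864} + 27400} = - \frac{24185}{\sqrt{8281 + 36864} + 27400} = - \frac{24185}{\sqrt{45145} + 27400} = - \frac{24185}{27400 + \sqrt{45145}}$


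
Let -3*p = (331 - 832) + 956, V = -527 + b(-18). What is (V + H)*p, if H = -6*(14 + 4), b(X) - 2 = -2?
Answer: 288925/3 ≈ 96308.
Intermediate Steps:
b(X) = 0 (b(X) = 2 - 2 = 0)
V = -527 (V = -527 + 0 = -527)
p = -455/3 (p = -((331 - 832) + 956)/3 = -(-501 + 956)/3 = -⅓*455 = -455/3 ≈ -151.67)
H = -108 (H = -6*18 = -108)
(V + H)*p = (-527 - 108)*(-455/3) = -635*(-455/3) = 288925/3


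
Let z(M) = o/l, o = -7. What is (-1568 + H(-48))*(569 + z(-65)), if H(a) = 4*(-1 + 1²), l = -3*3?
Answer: -8040704/9 ≈ -8.9341e+5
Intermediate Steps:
l = -9
z(M) = 7/9 (z(M) = -7/(-9) = -7*(-⅑) = 7/9)
H(a) = 0 (H(a) = 4*(-1 + 1) = 4*0 = 0)
(-1568 + H(-48))*(569 + z(-65)) = (-1568 + 0)*(569 + 7/9) = -1568*5128/9 = -8040704/9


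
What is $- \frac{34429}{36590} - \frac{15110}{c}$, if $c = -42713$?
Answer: $- \frac{917690977}{1562868670} \approx -0.58718$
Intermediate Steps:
$- \frac{34429}{36590} - \frac{15110}{c} = - \frac{34429}{36590} - \frac{15110}{-42713} = \left(-34429\right) \frac{1}{36590} - - \frac{15110}{42713} = - \frac{34429}{36590} + \frac{15110}{42713} = - \frac{917690977}{1562868670}$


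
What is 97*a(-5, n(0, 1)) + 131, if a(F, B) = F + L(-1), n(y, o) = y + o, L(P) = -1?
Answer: -451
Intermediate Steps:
n(y, o) = o + y
a(F, B) = -1 + F (a(F, B) = F - 1 = -1 + F)
97*a(-5, n(0, 1)) + 131 = 97*(-1 - 5) + 131 = 97*(-6) + 131 = -582 + 131 = -451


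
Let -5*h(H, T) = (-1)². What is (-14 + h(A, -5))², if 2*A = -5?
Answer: 5041/25 ≈ 201.64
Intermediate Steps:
A = -5/2 (A = (½)*(-5) = -5/2 ≈ -2.5000)
h(H, T) = -⅕ (h(H, T) = -⅕*(-1)² = -⅕*1 = -⅕)
(-14 + h(A, -5))² = (-14 - ⅕)² = (-71/5)² = 5041/25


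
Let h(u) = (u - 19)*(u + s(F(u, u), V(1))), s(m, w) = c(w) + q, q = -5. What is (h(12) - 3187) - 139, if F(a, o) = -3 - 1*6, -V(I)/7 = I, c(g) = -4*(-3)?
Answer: -3459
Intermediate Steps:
c(g) = 12
V(I) = -7*I
F(a, o) = -9 (F(a, o) = -3 - 6 = -9)
s(m, w) = 7 (s(m, w) = 12 - 5 = 7)
h(u) = (-19 + u)*(7 + u) (h(u) = (u - 19)*(u + 7) = (-19 + u)*(7 + u))
(h(12) - 3187) - 139 = ((-133 + 12² - 12*12) - 3187) - 139 = ((-133 + 144 - 144) - 3187) - 139 = (-133 - 3187) - 139 = -3320 - 139 = -3459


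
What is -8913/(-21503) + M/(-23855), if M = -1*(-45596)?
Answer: -767831173/512954065 ≈ -1.4969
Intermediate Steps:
M = 45596
-8913/(-21503) + M/(-23855) = -8913/(-21503) + 45596/(-23855) = -8913*(-1/21503) + 45596*(-1/23855) = 8913/21503 - 45596/23855 = -767831173/512954065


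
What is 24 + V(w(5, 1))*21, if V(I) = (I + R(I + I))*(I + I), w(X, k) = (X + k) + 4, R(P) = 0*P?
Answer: 4224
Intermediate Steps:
R(P) = 0
w(X, k) = 4 + X + k
V(I) = 2*I² (V(I) = (I + 0)*(I + I) = I*(2*I) = 2*I²)
24 + V(w(5, 1))*21 = 24 + (2*(4 + 5 + 1)²)*21 = 24 + (2*10²)*21 = 24 + (2*100)*21 = 24 + 200*21 = 24 + 4200 = 4224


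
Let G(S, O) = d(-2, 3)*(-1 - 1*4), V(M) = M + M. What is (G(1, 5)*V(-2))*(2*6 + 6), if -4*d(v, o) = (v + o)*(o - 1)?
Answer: -180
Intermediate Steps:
d(v, o) = -(-1 + o)*(o + v)/4 (d(v, o) = -(v + o)*(o - 1)/4 = -(o + v)*(-1 + o)/4 = -(-1 + o)*(o + v)/4)
V(M) = 2*M
G(S, O) = 5/2 (G(S, O) = (-¼*3² + (¼)*3 + (¼)*(-2) - ¼*3*(-2))*(-1 - 1*4) = (-¼*9 + ¾ - ½ + 3/2)*(-1 - 4) = (-9/4 + ¾ - ½ + 3/2)*(-5) = -½*(-5) = 5/2)
(G(1, 5)*V(-2))*(2*6 + 6) = (5*(2*(-2))/2)*(2*6 + 6) = ((5/2)*(-4))*(12 + 6) = -10*18 = -180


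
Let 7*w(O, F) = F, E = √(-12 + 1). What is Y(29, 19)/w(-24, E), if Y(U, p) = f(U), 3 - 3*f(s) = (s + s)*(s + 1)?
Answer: 4053*I*√11/11 ≈ 1222.0*I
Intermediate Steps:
E = I*√11 (E = √(-11) = I*√11 ≈ 3.3166*I)
w(O, F) = F/7
f(s) = 1 - 2*s*(1 + s)/3 (f(s) = 1 - (s + s)*(s + 1)/3 = 1 - 2*s*(1 + s)/3)
Y(U, p) = 1 - 2*U/3 - 2*U²/3
Y(29, 19)/w(-24, E) = (1 - ⅔*29 - ⅔*29²)/(((I*√11)/7)) = (1 - 58/3 - ⅔*841)/((I*√11/7)) = (1 - 58/3 - 1682/3)*(-7*I*√11/11) = -(-4053)*I*√11/11 = 4053*I*√11/11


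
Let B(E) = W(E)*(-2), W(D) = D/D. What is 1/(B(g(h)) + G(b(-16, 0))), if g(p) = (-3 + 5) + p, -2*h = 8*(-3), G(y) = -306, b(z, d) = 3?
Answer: -1/308 ≈ -0.0032468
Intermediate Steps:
W(D) = 1
h = 12 (h = -4*(-3) = -½*(-24) = 12)
g(p) = 2 + p
B(E) = -2 (B(E) = 1*(-2) = -2)
1/(B(g(h)) + G(b(-16, 0))) = 1/(-2 - 306) = 1/(-308) = -1/308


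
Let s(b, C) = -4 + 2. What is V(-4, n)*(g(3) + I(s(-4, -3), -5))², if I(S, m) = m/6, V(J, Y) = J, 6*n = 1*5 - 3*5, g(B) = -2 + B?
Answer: -⅑ ≈ -0.11111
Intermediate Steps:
s(b, C) = -2
n = -5/3 (n = (1*5 - 3*5)/6 = (5 - 15)/6 = (⅙)*(-10) = -5/3 ≈ -1.6667)
I(S, m) = m/6 (I(S, m) = m*(⅙) = m/6)
V(-4, n)*(g(3) + I(s(-4, -3), -5))² = -4*((-2 + 3) + (⅙)*(-5))² = -4*(1 - ⅚)² = -4*(⅙)² = -4*1/36 = -⅑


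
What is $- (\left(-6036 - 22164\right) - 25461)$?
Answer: $53661$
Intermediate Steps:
$- (\left(-6036 - 22164\right) - 25461) = - (-28200 - 25461) = \left(-1\right) \left(-53661\right) = 53661$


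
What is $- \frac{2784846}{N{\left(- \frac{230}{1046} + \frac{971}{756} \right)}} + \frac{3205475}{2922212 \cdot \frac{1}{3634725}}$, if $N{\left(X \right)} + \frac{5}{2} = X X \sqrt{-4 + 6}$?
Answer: $\frac{772803254533907250524843718911322465}{131474043683046029391232004188} + \frac{38562178705999672684754466288 \sqrt{2}}{44991274994095578757199} \approx 7.0901 \cdot 10^{6}$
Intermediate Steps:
$N{\left(X \right)} = - \frac{5}{2} + \sqrt{2} X^{2}$ ($N{\left(X \right)} = - \frac{5}{2} + X X \sqrt{-4 + 6} = - \frac{5}{2} + X^{2} \sqrt{2} = - \frac{5}{2} + \sqrt{2} X^{2}$)
$- \frac{2784846}{N{\left(- \frac{230}{1046} + \frac{971}{756} \right)}} + \frac{3205475}{2922212 \cdot \frac{1}{3634725}} = - \frac{2784846}{- \frac{5}{2} + \sqrt{2} \left(- \frac{230}{1046} + \frac{971}{756}\right)^{2}} + \frac{3205475}{2922212 \cdot \frac{1}{3634725}} = - \frac{2784846}{- \frac{5}{2} + \sqrt{2} \left(\left(-230\right) \frac{1}{1046} + 971 \cdot \frac{1}{756}\right)^{2}} + \frac{3205475}{2922212 \cdot \frac{1}{3634725}} = - \frac{2784846}{- \frac{5}{2} + \sqrt{2} \left(- \frac{115}{523} + \frac{971}{756}\right)^{2}} + \frac{3205475}{\frac{2922212}{3634725}} = - \frac{2784846}{- \frac{5}{2} + \sqrt{2} \left(\frac{420893}{395388}\right)^{2}} + 3205475 \cdot \frac{3634725}{2922212} = - \frac{2784846}{- \frac{5}{2} + \sqrt{2} \cdot \frac{177150917449}{156331670544}} + \frac{11651020119375}{2922212} = - \frac{2784846}{- \frac{5}{2} + \frac{177150917449 \sqrt{2}}{156331670544}} + \frac{11651020119375}{2922212} = \frac{11651020119375}{2922212} - \frac{2784846}{- \frac{5}{2} + \frac{177150917449 \sqrt{2}}{156331670544}}$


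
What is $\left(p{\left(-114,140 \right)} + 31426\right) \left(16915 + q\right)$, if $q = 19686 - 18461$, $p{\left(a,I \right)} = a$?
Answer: $567999680$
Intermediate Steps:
$q = 1225$ ($q = 19686 - 18461 = 1225$)
$\left(p{\left(-114,140 \right)} + 31426\right) \left(16915 + q\right) = \left(-114 + 31426\right) \left(16915 + 1225\right) = 31312 \cdot 18140 = 567999680$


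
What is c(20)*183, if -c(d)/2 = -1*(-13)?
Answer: -4758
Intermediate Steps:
c(d) = -26 (c(d) = -(-2)*(-13) = -2*13 = -26)
c(20)*183 = -26*183 = -4758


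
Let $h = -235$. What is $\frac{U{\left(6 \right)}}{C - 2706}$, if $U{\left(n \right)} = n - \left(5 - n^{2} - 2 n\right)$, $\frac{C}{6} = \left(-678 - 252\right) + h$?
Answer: $- \frac{49}{9696} \approx -0.0050536$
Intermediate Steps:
$C = -6990$ ($C = 6 \left(\left(-678 - 252\right) - 235\right) = 6 \left(-930 - 235\right) = 6 \left(-1165\right) = -6990$)
$U{\left(n \right)} = -5 + n^{2} + 3 n$ ($U{\left(n \right)} = n + \left(-5 + n^{2} + 2 n\right) = -5 + n^{2} + 3 n$)
$\frac{U{\left(6 \right)}}{C - 2706} = \frac{-5 + 6^{2} + 3 \cdot 6}{-6990 - 2706} = \frac{-5 + 36 + 18}{-9696} = \left(- \frac{1}{9696}\right) 49 = - \frac{49}{9696}$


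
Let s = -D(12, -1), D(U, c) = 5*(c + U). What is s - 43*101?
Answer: -4398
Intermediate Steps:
D(U, c) = 5*U + 5*c (D(U, c) = 5*(U + c) = 5*U + 5*c)
s = -55 (s = -(5*12 + 5*(-1)) = -(60 - 5) = -1*55 = -55)
s - 43*101 = -55 - 43*101 = -55 - 4343 = -4398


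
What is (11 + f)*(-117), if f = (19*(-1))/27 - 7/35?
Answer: -17719/15 ≈ -1181.3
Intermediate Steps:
f = -122/135 (f = -19*1/27 - 7*1/35 = -19/27 - ⅕ = -122/135 ≈ -0.90370)
(11 + f)*(-117) = (11 - 122/135)*(-117) = (1363/135)*(-117) = -17719/15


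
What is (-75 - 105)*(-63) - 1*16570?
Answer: -5230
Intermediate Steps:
(-75 - 105)*(-63) - 1*16570 = -180*(-63) - 16570 = 11340 - 16570 = -5230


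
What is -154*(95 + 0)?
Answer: -14630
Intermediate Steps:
-154*(95 + 0) = -154*95 = -14630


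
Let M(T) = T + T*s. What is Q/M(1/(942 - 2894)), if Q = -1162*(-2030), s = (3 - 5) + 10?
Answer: -4604494720/9 ≈ -5.1161e+8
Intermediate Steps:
s = 8 (s = -2 + 10 = 8)
M(T) = 9*T (M(T) = T + T*8 = T + 8*T = 9*T)
Q = 2358860
Q/M(1/(942 - 2894)) = 2358860/((9/(942 - 2894))) = 2358860/((9/(-1952))) = 2358860/((9*(-1/1952))) = 2358860/(-9/1952) = 2358860*(-1952/9) = -4604494720/9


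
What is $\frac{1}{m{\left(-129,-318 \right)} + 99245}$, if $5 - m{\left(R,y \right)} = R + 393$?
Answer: $\frac{1}{98986} \approx 1.0102 \cdot 10^{-5}$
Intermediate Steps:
$m{\left(R,y \right)} = -388 - R$ ($m{\left(R,y \right)} = 5 - \left(R + 393\right) = 5 - \left(393 + R\right) = -388 - R$)
$\frac{1}{m{\left(-129,-318 \right)} + 99245} = \frac{1}{\left(-388 - -129\right) + 99245} = \frac{1}{\left(-388 + 129\right) + 99245} = \frac{1}{-259 + 99245} = \frac{1}{98986}$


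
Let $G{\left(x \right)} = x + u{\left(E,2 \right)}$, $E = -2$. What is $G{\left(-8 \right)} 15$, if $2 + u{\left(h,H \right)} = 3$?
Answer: $-105$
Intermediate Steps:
$u{\left(h,H \right)} = 1$ ($u{\left(h,H \right)} = -2 + 3 = 1$)
$G{\left(x \right)} = 1 + x$ ($G{\left(x \right)} = x + 1 = 1 + x$)
$G{\left(-8 \right)} 15 = \left(1 - 8\right) 15 = \left(-7\right) 15 = -105$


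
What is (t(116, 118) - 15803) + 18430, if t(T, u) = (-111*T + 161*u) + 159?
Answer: 8908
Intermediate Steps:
t(T, u) = 159 - 111*T + 161*u
(t(116, 118) - 15803) + 18430 = ((159 - 111*116 + 161*118) - 15803) + 18430 = ((159 - 12876 + 18998) - 15803) + 18430 = (6281 - 15803) + 18430 = -9522 + 18430 = 8908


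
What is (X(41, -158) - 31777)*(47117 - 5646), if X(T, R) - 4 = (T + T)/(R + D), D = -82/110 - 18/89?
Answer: -1025219199864757/778049 ≈ -1.3177e+9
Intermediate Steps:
D = -4639/4895 (D = -82*1/110 - 18*1/89 = -41/55 - 18/89 = -4639/4895 ≈ -0.94770)
X(T, R) = 4 + 2*T/(-4639/4895 + R) (X(T, R) = 4 + (T + T)/(R - 4639/4895) = 4 + (2*T)/(-4639/4895 + R) = 4 + 2*T/(-4639/4895 + R))
(X(41, -158) - 31777)*(47117 - 5646) = (2*(-9278 + 4895*41 + 9790*(-158))/(-4639 + 4895*(-158)) - 31777)*(47117 - 5646) = (2*(-9278 + 200695 - 1546820)/(-4639 - 773410) - 31777)*41471 = (2*(-1355403)/(-778049) - 31777)*41471 = (2*(-1/778049)*(-1355403) - 31777)*41471 = (2710806/778049 - 31777)*41471 = -24721352267/778049*41471 = -1025219199864757/778049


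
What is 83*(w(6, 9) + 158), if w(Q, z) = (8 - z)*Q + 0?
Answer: 12616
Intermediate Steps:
w(Q, z) = Q*(8 - z) (w(Q, z) = Q*(8 - z) + 0 = Q*(8 - z))
83*(w(6, 9) + 158) = 83*(6*(8 - 1*9) + 158) = 83*(6*(8 - 9) + 158) = 83*(6*(-1) + 158) = 83*(-6 + 158) = 83*152 = 12616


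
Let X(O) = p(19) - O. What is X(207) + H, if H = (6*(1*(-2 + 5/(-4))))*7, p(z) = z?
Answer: -649/2 ≈ -324.50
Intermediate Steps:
X(O) = 19 - O
H = -273/2 (H = (6*(1*(-2 + 5*(-¼))))*7 = (6*(1*(-2 - 5/4)))*7 = (6*(1*(-13/4)))*7 = (6*(-13/4))*7 = -39/2*7 = -273/2 ≈ -136.50)
X(207) + H = (19 - 1*207) - 273/2 = (19 - 207) - 273/2 = -188 - 273/2 = -649/2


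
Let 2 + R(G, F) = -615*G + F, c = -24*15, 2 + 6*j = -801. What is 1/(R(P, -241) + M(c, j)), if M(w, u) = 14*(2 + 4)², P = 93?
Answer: -1/56934 ≈ -1.7564e-5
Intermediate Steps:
j = -803/6 (j = -⅓ + (⅙)*(-801) = -⅓ - 267/2 = -803/6 ≈ -133.83)
c = -360
M(w, u) = 504 (M(w, u) = 14*6² = 14*36 = 504)
R(G, F) = -2 + F - 615*G (R(G, F) = -2 + (-615*G + F) = -2 + (F - 615*G) = -2 + F - 615*G)
1/(R(P, -241) + M(c, j)) = 1/((-2 - 241 - 615*93) + 504) = 1/((-2 - 241 - 57195) + 504) = 1/(-57438 + 504) = 1/(-56934) = -1/56934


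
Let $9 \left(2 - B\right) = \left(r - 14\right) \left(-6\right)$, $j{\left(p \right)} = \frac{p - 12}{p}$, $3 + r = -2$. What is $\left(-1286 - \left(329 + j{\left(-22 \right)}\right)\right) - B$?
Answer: $- \frac{52994}{33} \approx -1605.9$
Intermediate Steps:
$r = -5$ ($r = -3 - 2 = -5$)
$j{\left(p \right)} = \frac{-12 + p}{p}$
$B = - \frac{32}{3}$ ($B = 2 - \frac{\left(-5 - 14\right) \left(-6\right)}{9} = 2 - \frac{\left(-19\right) \left(-6\right)}{9} = 2 - \frac{38}{3} = - \frac{32}{3} \approx -10.667$)
$\left(-1286 - \left(329 + j{\left(-22 \right)}\right)\right) - B = \left(-1286 - \left(329 + \frac{-12 - 22}{-22}\right)\right) - - \frac{32}{3} = \left(-1286 - \left(329 - - \frac{17}{11}\right)\right) + \frac{32}{3} = \left(-1286 - \left(329 + \frac{17}{11}\right)\right) + \frac{32}{3} = \left(-1286 - \frac{3636}{11}\right) + \frac{32}{3} = - \frac{17782}{11} + \frac{32}{3} = - \frac{52994}{33}$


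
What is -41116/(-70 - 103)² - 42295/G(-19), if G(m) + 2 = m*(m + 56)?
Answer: 247372055/4219989 ≈ 58.619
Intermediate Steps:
G(m) = -2 + m*(56 + m) (G(m) = -2 + m*(m + 56) = -2 + m*(56 + m))
-41116/(-70 - 103)² - 42295/G(-19) = -41116/(-70 - 103)² - 42295/(-2 + (-19)² + 56*(-19)) = -41116/((-173)²) - 42295/(-2 + 361 - 1064) = -41116/29929 - 42295/(-705) = -41116*1/29929 - 42295*(-1/705) = -41116/29929 + 8459/141 = 247372055/4219989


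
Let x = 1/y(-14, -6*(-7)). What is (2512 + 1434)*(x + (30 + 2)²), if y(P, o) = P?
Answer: 28282955/7 ≈ 4.0404e+6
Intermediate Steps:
x = -1/14 (x = 1/(-14) = -1/14 ≈ -0.071429)
(2512 + 1434)*(x + (30 + 2)²) = (2512 + 1434)*(-1/14 + (30 + 2)²) = 3946*(-1/14 + 32²) = 3946*(-1/14 + 1024) = 3946*(14335/14) = 28282955/7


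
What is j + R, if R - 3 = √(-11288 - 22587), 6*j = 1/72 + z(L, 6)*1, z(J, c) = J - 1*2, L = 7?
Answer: 1657/432 + 5*I*√1355 ≈ 3.8356 + 184.05*I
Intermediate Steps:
z(J, c) = -2 + J (z(J, c) = J - 2 = -2 + J)
j = 361/432 (j = (1/72 + (-2 + 7)*1)/6 = (1/72 + 5*1)/6 = (1/72 + 5)/6 = (⅙)*(361/72) = 361/432 ≈ 0.83565)
R = 3 + 5*I*√1355 (R = 3 + √(-11288 - 22587) = 3 + √(-33875) = 3 + 5*I*√1355 ≈ 3.0 + 184.05*I)
j + R = 361/432 + (3 + 5*I*√1355) = 1657/432 + 5*I*√1355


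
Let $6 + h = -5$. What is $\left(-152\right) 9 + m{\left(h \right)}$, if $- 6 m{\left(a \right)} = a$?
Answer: $- \frac{8197}{6} \approx -1366.2$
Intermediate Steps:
$h = -11$ ($h = -6 - 5 = -11$)
$m{\left(a \right)} = - \frac{a}{6}$
$\left(-152\right) 9 + m{\left(h \right)} = \left(-152\right) 9 - - \frac{11}{6} = -1368 + \frac{11}{6} = - \frac{8197}{6}$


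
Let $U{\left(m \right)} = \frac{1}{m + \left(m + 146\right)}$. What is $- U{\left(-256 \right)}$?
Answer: $\frac{1}{366} \approx 0.0027322$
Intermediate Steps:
$U{\left(m \right)} = \frac{1}{146 + 2 m}$ ($U{\left(m \right)} = \frac{1}{m + \left(146 + m\right)} = \frac{1}{146 + 2 m}$)
$- U{\left(-256 \right)} = - \frac{1}{2 \left(73 - 256\right)} = - \frac{1}{2 \left(-183\right)} = - \frac{-1}{2 \cdot 183} = \left(-1\right) \left(- \frac{1}{366}\right) = \frac{1}{366}$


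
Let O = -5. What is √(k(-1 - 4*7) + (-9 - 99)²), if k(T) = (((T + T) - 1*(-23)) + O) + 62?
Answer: √11686 ≈ 108.10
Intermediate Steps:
k(T) = 80 + 2*T (k(T) = (((T + T) - 1*(-23)) - 5) + 62 = ((2*T + 23) - 5) + 62 = ((23 + 2*T) - 5) + 62 = (18 + 2*T) + 62 = 80 + 2*T)
√(k(-1 - 4*7) + (-9 - 99)²) = √((80 + 2*(-1 - 4*7)) + (-9 - 99)²) = √((80 + 2*(-1 - 28)) + (-108)²) = √((80 + 2*(-29)) + 11664) = √((80 - 58) + 11664) = √(22 + 11664) = √11686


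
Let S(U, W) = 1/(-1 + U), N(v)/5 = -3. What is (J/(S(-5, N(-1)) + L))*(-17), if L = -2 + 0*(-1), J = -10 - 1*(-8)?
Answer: -204/13 ≈ -15.692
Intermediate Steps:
N(v) = -15 (N(v) = 5*(-3) = -15)
J = -2 (J = -10 + 8 = -2)
L = -2 (L = -2 + 0 = -2)
(J/(S(-5, N(-1)) + L))*(-17) = (-2/(1/(-1 - 5) - 2))*(-17) = (-2/(1/(-6) - 2))*(-17) = (-2/(-⅙ - 2))*(-17) = (-2/(-13/6))*(-17) = -6/13*(-2)*(-17) = (12/13)*(-17) = -204/13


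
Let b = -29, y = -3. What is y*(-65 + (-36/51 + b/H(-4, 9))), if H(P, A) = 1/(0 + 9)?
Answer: 16662/17 ≈ 980.12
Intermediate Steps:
H(P, A) = 1/9
y*(-65 + (-36/51 + b/H(-4, 9))) = -3*(-65 + (-36/51 - 29/1/9)) = -3*(-65 + (-36*1/51 - 29*9)) = -3*(-65 + (-12/17 - 261)) = -3*(-65 - 4449/17) = -3*(-5554/17) = 16662/17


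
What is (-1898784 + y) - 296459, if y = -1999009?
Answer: -4194252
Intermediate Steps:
(-1898784 + y) - 296459 = (-1898784 - 1999009) - 296459 = -3897793 - 296459 = -4194252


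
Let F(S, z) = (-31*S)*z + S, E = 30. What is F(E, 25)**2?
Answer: 539168400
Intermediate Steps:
F(S, z) = S - 31*S*z (F(S, z) = -31*S*z + S = S - 31*S*z)
F(E, 25)**2 = (30*(1 - 31*25))**2 = (30*(1 - 775))**2 = (30*(-774))**2 = (-23220)**2 = 539168400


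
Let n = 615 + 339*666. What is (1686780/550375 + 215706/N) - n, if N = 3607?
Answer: -89860646733183/397040525 ≈ -2.2633e+5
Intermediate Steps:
n = 226389 (n = 615 + 225774 = 226389)
(1686780/550375 + 215706/N) - n = (1686780/550375 + 215706/3607) - 1*226389 = (1686780*(1/550375) + 215706*(1/3607)) - 226389 = (337356/110075 + 215706/3607) - 226389 = 24960681042/397040525 - 226389 = -89860646733183/397040525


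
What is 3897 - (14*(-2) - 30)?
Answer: 3955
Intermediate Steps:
3897 - (14*(-2) - 30) = 3897 - (-28 - 30) = 3897 - 1*(-58) = 3897 + 58 = 3955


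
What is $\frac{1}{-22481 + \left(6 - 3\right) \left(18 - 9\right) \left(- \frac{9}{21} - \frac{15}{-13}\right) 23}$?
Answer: $- \frac{91}{2004785} \approx -4.5391 \cdot 10^{-5}$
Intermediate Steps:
$\frac{1}{-22481 + \left(6 - 3\right) \left(18 - 9\right) \left(- \frac{9}{21} - \frac{15}{-13}\right) 23} = \frac{1}{-22481 + 3 \cdot 9 \left(\left(-9\right) \frac{1}{21} - - \frac{15}{13}\right) 23} = \frac{1}{-22481 + 27 \left(- \frac{3}{7} + \frac{15}{13}\right) 23} = \frac{1}{-22481 + 27 \cdot \frac{66}{91} \cdot 23} = \frac{1}{-22481 + \frac{1782}{91} \cdot 23} = \frac{1}{-22481 + \frac{40986}{91}} = \frac{1}{- \frac{2004785}{91}} = - \frac{91}{2004785}$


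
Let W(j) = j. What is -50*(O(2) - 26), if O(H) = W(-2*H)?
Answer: 1500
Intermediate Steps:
O(H) = -2*H
-50*(O(2) - 26) = -50*(-2*2 - 26) = -50*(-4 - 26) = -50*(-30) = 1500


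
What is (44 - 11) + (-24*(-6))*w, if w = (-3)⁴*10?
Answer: 116673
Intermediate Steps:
w = 810 (w = 81*10 = 810)
(44 - 11) + (-24*(-6))*w = (44 - 11) - 24*(-6)*810 = 33 + 144*810 = 33 + 116640 = 116673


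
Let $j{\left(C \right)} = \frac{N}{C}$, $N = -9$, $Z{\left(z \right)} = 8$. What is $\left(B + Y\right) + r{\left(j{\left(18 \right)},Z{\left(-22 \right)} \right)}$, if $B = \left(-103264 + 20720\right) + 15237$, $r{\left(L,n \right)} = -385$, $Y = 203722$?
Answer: $136030$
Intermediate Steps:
$j{\left(C \right)} = - \frac{9}{C}$
$B = -67307$ ($B = -82544 + 15237 = -67307$)
$\left(B + Y\right) + r{\left(j{\left(18 \right)},Z{\left(-22 \right)} \right)} = \left(-67307 + 203722\right) - 385 = 136415 - 385 = 136030$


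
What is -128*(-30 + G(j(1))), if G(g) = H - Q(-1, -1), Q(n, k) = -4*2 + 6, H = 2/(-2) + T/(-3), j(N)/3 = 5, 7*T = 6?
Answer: 26240/7 ≈ 3748.6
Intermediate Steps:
T = 6/7 (T = (⅐)*6 = 6/7 ≈ 0.85714)
j(N) = 15 (j(N) = 3*5 = 15)
H = -9/7 (H = 2/(-2) + (6/7)/(-3) = 2*(-½) + (6/7)*(-⅓) = -1 - 2/7 = -9/7 ≈ -1.2857)
Q(n, k) = -2 (Q(n, k) = -8 + 6 = -2)
G(g) = 5/7 (G(g) = -9/7 - 1*(-2) = -9/7 + 2 = 5/7)
-128*(-30 + G(j(1))) = -128*(-30 + 5/7) = -128*(-205/7) = 26240/7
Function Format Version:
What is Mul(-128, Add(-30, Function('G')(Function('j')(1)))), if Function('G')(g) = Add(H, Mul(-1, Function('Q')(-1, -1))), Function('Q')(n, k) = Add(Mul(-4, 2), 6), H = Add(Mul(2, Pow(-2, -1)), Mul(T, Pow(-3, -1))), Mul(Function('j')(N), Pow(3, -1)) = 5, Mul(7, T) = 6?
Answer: Rational(26240, 7) ≈ 3748.6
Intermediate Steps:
T = Rational(6, 7) (T = Mul(Rational(1, 7), 6) = Rational(6, 7) ≈ 0.85714)
Function('j')(N) = 15 (Function('j')(N) = Mul(3, 5) = 15)
H = Rational(-9, 7) (H = Add(Mul(2, Pow(-2, -1)), Mul(Rational(6, 7), Pow(-3, -1))) = Add(Mul(2, Rational(-1, 2)), Mul(Rational(6, 7), Rational(-1, 3))) = Add(-1, Rational(-2, 7)) = Rational(-9, 7) ≈ -1.2857)
Function('Q')(n, k) = -2 (Function('Q')(n, k) = Add(-8, 6) = -2)
Function('G')(g) = Rational(5, 7) (Function('G')(g) = Add(Rational(-9, 7), Mul(-1, -2)) = Add(Rational(-9, 7), 2) = Rational(5, 7))
Mul(-128, Add(-30, Function('G')(Function('j')(1)))) = Mul(-128, Add(-30, Rational(5, 7))) = Mul(-128, Rational(-205, 7)) = Rational(26240, 7)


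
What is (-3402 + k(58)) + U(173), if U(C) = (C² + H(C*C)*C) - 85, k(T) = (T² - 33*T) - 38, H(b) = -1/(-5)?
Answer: 139443/5 ≈ 27889.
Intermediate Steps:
H(b) = ⅕ (H(b) = -1*(-⅕) = ⅕)
k(T) = -38 + T² - 33*T
U(C) = -85 + C² + C/5 (U(C) = (C² + C/5) - 85 = -85 + C² + C/5)
(-3402 + k(58)) + U(173) = (-3402 + (-38 + 58² - 33*58)) + (-85 + 173² + (⅕)*173) = (-3402 + (-38 + 3364 - 1914)) + (-85 + 29929 + 173/5) = (-3402 + 1412) + 149393/5 = -1990 + 149393/5 = 139443/5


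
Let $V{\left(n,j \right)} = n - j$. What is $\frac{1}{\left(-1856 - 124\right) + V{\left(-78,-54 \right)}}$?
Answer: $- \frac{1}{2004} \approx -0.000499$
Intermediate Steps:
$\frac{1}{\left(-1856 - 124\right) + V{\left(-78,-54 \right)}} = \frac{1}{\left(-1856 - 124\right) - 24} = \frac{1}{-1980 + \left(-78 + 54\right)} = \frac{1}{-1980 - 24} = \frac{1}{-2004} = - \frac{1}{2004}$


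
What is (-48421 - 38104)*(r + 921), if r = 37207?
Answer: -3299025200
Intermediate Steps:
(-48421 - 38104)*(r + 921) = (-48421 - 38104)*(37207 + 921) = -86525*38128 = -3299025200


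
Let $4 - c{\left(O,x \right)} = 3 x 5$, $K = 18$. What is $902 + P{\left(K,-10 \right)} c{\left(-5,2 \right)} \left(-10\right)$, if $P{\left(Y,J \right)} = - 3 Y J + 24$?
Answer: $147542$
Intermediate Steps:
$c{\left(O,x \right)} = 4 - 15 x$ ($c{\left(O,x \right)} = 4 - 3 x 5 = 4 - 3 \cdot 5 x = 4 - 15 x$)
$P{\left(Y,J \right)} = 24 - 3 J Y$ ($P{\left(Y,J \right)} = - 3 J Y + 24 = 24 - 3 J Y$)
$902 + P{\left(K,-10 \right)} c{\left(-5,2 \right)} \left(-10\right) = 902 + \left(24 - \left(-30\right) 18\right) \left(4 - 30\right) \left(-10\right) = 902 + \left(24 + 540\right) \left(4 - 30\right) \left(-10\right) = 902 + 564 \left(\left(-26\right) \left(-10\right)\right) = 902 + 564 \cdot 260 = 902 + 146640 = 147542$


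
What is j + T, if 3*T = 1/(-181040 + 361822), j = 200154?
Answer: 108552721285/542346 ≈ 2.0015e+5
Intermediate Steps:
T = 1/542346 (T = 1/(3*(-181040 + 361822)) = (⅓)/180782 = (⅓)*(1/180782) = 1/542346 ≈ 1.8438e-6)
j + T = 200154 + 1/542346 = 108552721285/542346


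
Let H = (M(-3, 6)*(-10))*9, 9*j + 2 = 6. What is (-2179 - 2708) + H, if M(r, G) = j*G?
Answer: -5127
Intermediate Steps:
j = 4/9 (j = -2/9 + (⅑)*6 = -2/9 + ⅔ = 4/9 ≈ 0.44444)
M(r, G) = 4*G/9
H = -240 (H = (((4/9)*6)*(-10))*9 = ((8/3)*(-10))*9 = -80/3*9 = -240)
(-2179 - 2708) + H = (-2179 - 2708) - 240 = -4887 - 240 = -5127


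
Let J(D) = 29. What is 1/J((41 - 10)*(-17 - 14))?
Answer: 1/29 ≈ 0.034483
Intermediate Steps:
1/J((41 - 10)*(-17 - 14)) = 1/29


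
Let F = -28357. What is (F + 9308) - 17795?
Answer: -36844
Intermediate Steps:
(F + 9308) - 17795 = (-28357 + 9308) - 17795 = -19049 - 17795 = -36844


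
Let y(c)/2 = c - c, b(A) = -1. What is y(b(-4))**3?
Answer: 0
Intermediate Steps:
y(c) = 0 (y(c) = 2*(c - c) = 2*0 = 0)
y(b(-4))**3 = 0**3 = 0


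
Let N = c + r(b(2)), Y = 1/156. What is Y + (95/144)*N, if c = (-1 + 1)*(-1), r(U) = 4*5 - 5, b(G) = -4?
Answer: 6179/624 ≈ 9.9022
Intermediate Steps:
r(U) = 15 (r(U) = 20 - 5 = 15)
c = 0 (c = 0*(-1) = 0)
Y = 1/156 ≈ 0.0064103
N = 15 (N = 0 + 15 = 15)
Y + (95/144)*N = 1/156 + (95/144)*15 = 1/156 + 475/48 = 6179/624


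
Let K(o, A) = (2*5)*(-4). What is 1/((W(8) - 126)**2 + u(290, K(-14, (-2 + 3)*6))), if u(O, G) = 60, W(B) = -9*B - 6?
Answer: 1/41676 ≈ 2.3995e-5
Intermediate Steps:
W(B) = -6 - 9*B
K(o, A) = -40 (K(o, A) = 10*(-4) = -40)
1/((W(8) - 126)**2 + u(290, K(-14, (-2 + 3)*6))) = 1/(((-6 - 9*8) - 126)**2 + 60) = 1/(((-6 - 72) - 126)**2 + 60) = 1/((-78 - 126)**2 + 60) = 1/((-204)**2 + 60) = 1/(41616 + 60) = 1/41676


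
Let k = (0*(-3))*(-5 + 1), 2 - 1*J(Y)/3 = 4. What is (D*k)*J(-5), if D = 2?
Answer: 0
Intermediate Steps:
J(Y) = -6 (J(Y) = 6 - 3*4 = 6 - 12 = -6)
k = 0 (k = 0*(-4) = 0)
(D*k)*J(-5) = (2*0)*(-6) = 0*(-6) = 0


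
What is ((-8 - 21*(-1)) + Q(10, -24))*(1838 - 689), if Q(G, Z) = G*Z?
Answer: -260823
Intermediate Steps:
((-8 - 21*(-1)) + Q(10, -24))*(1838 - 689) = ((-8 - 21*(-1)) + 10*(-24))*(1838 - 689) = ((-8 + 21) - 240)*1149 = (13 - 240)*1149 = -227*1149 = -260823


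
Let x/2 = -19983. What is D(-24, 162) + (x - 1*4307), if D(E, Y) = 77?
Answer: -44196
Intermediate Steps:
x = -39966 (x = 2*(-19983) = -39966)
D(-24, 162) + (x - 1*4307) = 77 + (-39966 - 1*4307) = 77 + (-39966 - 4307) = 77 - 44273 = -44196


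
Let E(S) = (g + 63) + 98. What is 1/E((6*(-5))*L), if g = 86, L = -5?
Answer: 1/247 ≈ 0.0040486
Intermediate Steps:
E(S) = 247 (E(S) = (86 + 63) + 98 = 149 + 98 = 247)
1/E((6*(-5))*L) = 1/247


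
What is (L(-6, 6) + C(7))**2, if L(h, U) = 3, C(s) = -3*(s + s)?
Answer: 1521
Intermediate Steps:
C(s) = -6*s
(L(-6, 6) + C(7))**2 = (3 - 6*7)**2 = (3 - 42)**2 = (-39)**2 = 1521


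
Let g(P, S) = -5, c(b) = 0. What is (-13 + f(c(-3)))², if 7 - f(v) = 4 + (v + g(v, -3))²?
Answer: 1225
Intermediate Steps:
f(v) = 3 - (-5 + v)² (f(v) = 7 - (4 + (v - 5)²) = 7 - (4 + (-5 + v)²) = 7 + (-4 - (-5 + v)²) = 3 - (-5 + v)²)
(-13 + f(c(-3)))² = (-13 + (3 - (-5 + 0)²))² = (-13 + (3 - 1*(-5)²))² = (-13 + (3 - 1*25))² = (-13 + (3 - 25))² = (-13 - 22)² = (-35)² = 1225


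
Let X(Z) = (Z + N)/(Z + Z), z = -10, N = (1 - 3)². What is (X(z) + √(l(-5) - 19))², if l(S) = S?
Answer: -2391/100 + 6*I*√6/5 ≈ -23.91 + 2.9394*I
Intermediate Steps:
N = 4 (N = (-2)² = 4)
X(Z) = (4 + Z)/(2*Z) (X(Z) = (Z + 4)/(Z + Z) = (4 + Z)/((2*Z)) = (4 + Z)*(1/(2*Z)) = (4 + Z)/(2*Z))
(X(z) + √(l(-5) - 19))² = ((½)*(4 - 10)/(-10) + √(-5 - 19))² = ((½)*(-⅒)*(-6) + √(-24))² = (3/10 + 2*I*√6)²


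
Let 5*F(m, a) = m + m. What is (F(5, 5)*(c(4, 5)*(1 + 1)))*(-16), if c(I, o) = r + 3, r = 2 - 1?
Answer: -256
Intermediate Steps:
r = 1
F(m, a) = 2*m/5 (F(m, a) = (m + m)/5 = (2*m)/5 = 2*m/5)
c(I, o) = 4 (c(I, o) = 1 + 3 = 4)
(F(5, 5)*(c(4, 5)*(1 + 1)))*(-16) = (((⅖)*5)*(4*(1 + 1)))*(-16) = (2*(4*2))*(-16) = (2*8)*(-16) = 16*(-16) = -256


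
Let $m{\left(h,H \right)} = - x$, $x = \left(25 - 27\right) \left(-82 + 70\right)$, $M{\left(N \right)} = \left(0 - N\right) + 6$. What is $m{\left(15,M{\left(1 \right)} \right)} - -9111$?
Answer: $9087$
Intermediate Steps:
$M{\left(N \right)} = 6 - N$ ($M{\left(N \right)} = - N + 6 = 6 - N$)
$x = 24$ ($x = \left(-2\right) \left(-12\right) = 24$)
$m{\left(h,H \right)} = -24$ ($m{\left(h,H \right)} = \left(-1\right) 24 = -24$)
$m{\left(15,M{\left(1 \right)} \right)} - -9111 = -24 - -9111 = -24 + 9111 = 9087$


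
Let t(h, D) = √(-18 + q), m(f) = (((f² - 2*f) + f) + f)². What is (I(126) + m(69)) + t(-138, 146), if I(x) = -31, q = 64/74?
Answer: 22667090 + I*√23458/37 ≈ 2.2667e+7 + 4.1395*I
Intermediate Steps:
m(f) = f⁴ (m(f) = ((f² - f) + f)² = (f²)² = f⁴)
q = 32/37 (q = 64*(1/74) = 32/37 ≈ 0.86486)
t(h, D) = I*√23458/37 (t(h, D) = √(-18 + 32/37) = √(-634/37) = I*√23458/37)
(I(126) + m(69)) + t(-138, 146) = (-31 + 69⁴) + I*√23458/37 = (-31 + 22667121) + I*√23458/37 = 22667090 + I*√23458/37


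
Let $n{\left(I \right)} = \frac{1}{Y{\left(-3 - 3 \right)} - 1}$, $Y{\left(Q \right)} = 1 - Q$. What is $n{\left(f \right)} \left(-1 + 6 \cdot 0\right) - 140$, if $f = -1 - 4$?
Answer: $- \frac{841}{6} \approx -140.17$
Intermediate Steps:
$f = -5$ ($f = -1 - 4 = -5$)
$n{\left(I \right)} = \frac{1}{6}$ ($n{\left(I \right)} = \frac{1}{\left(1 - \left(-3 - 3\right)\right) - 1} = \frac{1}{\left(1 - -6\right) - 1} = \frac{1}{\left(1 + 6\right) - 1} = \frac{1}{7 - 1} = \frac{1}{6}$)
$n{\left(f \right)} \left(-1 + 6 \cdot 0\right) - 140 = \frac{-1 + 6 \cdot 0}{6} - 140 = \frac{-1 + 0}{6} - 140 = \frac{1}{6} \left(-1\right) - 140 = - \frac{1}{6} - 140 = - \frac{841}{6}$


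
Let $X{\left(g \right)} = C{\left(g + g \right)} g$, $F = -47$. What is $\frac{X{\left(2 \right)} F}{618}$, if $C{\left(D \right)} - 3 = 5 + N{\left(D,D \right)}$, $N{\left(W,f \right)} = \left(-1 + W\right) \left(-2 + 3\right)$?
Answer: $- \frac{517}{309} \approx -1.6731$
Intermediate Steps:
$N{\left(W,f \right)} = -1 + W$ ($N{\left(W,f \right)} = \left(-1 + W\right) 1 = -1 + W$)
$C{\left(D \right)} = 7 + D$ ($C{\left(D \right)} = 3 + \left(5 + \left(-1 + D\right)\right) = 3 + \left(4 + D\right) = 7 + D$)
$X{\left(g \right)} = g \left(7 + 2 g\right)$ ($X{\left(g \right)} = \left(7 + \left(g + g\right)\right) g = \left(7 + 2 g\right) g = g \left(7 + 2 g\right)$)
$\frac{X{\left(2 \right)} F}{618} = \frac{2 \left(7 + 2 \cdot 2\right) \left(-47\right)}{618} = 2 \left(7 + 4\right) \left(-47\right) \frac{1}{618} = 2 \cdot 11 \left(-47\right) \frac{1}{618} = 22 \left(-47\right) \frac{1}{618} = \left(-1034\right) \frac{1}{618} = - \frac{517}{309}$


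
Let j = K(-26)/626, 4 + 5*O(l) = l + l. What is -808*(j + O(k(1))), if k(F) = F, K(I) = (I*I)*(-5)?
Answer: 7333408/1565 ≈ 4685.9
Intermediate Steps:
K(I) = -5*I² (K(I) = I²*(-5) = -5*I²)
O(l) = -⅘ + 2*l/5 (O(l) = -⅘ + (l + l)/5 = -⅘ + (2*l)/5 = -⅘ + 2*l/5)
j = -1690/313 (j = -5*(-26)²/626 = -5*676*(1/626) = -3380*1/626 = -1690/313 ≈ -5.3994)
-808*(j + O(k(1))) = -808*(-1690/313 + (-⅘ + (⅖)*1)) = -808*(-1690/313 + (-⅘ + ⅖)) = -808*(-1690/313 - ⅖) = -808*(-9076/1565) = 7333408/1565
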